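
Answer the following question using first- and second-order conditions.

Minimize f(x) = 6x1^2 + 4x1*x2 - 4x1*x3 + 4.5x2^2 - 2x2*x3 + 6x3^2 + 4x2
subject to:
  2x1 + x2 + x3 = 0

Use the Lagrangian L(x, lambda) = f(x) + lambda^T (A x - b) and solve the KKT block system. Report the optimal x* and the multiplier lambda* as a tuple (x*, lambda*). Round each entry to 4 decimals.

Form the Lagrangian:
  L(x, lambda) = (1/2) x^T Q x + c^T x + lambda^T (A x - b)
Stationarity (grad_x L = 0): Q x + c + A^T lambda = 0.
Primal feasibility: A x = b.

This gives the KKT block system:
  [ Q   A^T ] [ x     ]   [-c ]
  [ A    0  ] [ lambda ] = [ b ]

Solving the linear system:
  x*      = (0.2384, -0.5033, 0.0265)
  lambda* = (-0.3709)
  f(x*)   = -1.0066

x* = (0.2384, -0.5033, 0.0265), lambda* = (-0.3709)


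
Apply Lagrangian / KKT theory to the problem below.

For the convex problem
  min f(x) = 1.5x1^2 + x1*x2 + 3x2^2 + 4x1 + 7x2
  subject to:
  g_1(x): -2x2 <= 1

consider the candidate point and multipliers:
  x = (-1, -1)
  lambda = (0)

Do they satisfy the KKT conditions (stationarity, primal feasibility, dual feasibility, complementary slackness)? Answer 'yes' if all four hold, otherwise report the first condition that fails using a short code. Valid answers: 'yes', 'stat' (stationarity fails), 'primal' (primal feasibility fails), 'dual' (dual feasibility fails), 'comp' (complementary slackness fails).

Gradient of f: grad f(x) = Q x + c = (0, 0)
Constraint values g_i(x) = a_i^T x - b_i:
  g_1((-1, -1)) = 1
Stationarity residual: grad f(x) + sum_i lambda_i a_i = (0, 0)
  -> stationarity OK
Primal feasibility (all g_i <= 0): FAILS
Dual feasibility (all lambda_i >= 0): OK
Complementary slackness (lambda_i * g_i(x) = 0 for all i): OK

Verdict: the first failing condition is primal_feasibility -> primal.

primal


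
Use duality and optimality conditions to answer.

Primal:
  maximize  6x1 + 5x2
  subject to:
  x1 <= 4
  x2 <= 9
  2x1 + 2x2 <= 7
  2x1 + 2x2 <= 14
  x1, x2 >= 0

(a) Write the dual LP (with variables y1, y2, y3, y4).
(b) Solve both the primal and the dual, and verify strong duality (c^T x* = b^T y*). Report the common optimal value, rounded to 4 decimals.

The standard primal-dual pair for 'max c^T x s.t. A x <= b, x >= 0' is:
  Dual:  min b^T y  s.t.  A^T y >= c,  y >= 0.

So the dual LP is:
  minimize  4y1 + 9y2 + 7y3 + 14y4
  subject to:
    y1 + 2y3 + 2y4 >= 6
    y2 + 2y3 + 2y4 >= 5
    y1, y2, y3, y4 >= 0

Solving the primal: x* = (3.5, 0).
  primal value c^T x* = 21.
Solving the dual: y* = (0, 0, 3, 0).
  dual value b^T y* = 21.
Strong duality: c^T x* = b^T y*. Confirmed.

21


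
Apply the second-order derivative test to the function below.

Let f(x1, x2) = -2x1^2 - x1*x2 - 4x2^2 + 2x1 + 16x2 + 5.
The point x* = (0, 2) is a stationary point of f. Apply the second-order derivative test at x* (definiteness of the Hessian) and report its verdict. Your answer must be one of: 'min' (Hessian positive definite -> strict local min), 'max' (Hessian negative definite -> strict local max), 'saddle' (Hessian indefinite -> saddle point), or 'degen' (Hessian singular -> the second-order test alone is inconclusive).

Compute the Hessian H = grad^2 f:
  H = [[-4, -1], [-1, -8]]
Verify stationarity: grad f(x*) = H x* + g = (0, 0).
Eigenvalues of H: -8.2361, -3.7639.
Both eigenvalues < 0, so H is negative definite -> x* is a strict local max.

max


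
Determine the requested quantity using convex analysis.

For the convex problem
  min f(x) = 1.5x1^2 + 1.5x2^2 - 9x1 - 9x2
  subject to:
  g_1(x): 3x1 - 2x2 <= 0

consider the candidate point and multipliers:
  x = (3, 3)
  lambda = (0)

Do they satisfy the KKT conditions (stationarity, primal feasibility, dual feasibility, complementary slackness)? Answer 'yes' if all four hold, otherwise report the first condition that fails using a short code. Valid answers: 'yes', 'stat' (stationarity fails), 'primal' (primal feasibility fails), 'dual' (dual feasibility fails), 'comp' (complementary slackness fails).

Gradient of f: grad f(x) = Q x + c = (0, 0)
Constraint values g_i(x) = a_i^T x - b_i:
  g_1((3, 3)) = 3
Stationarity residual: grad f(x) + sum_i lambda_i a_i = (0, 0)
  -> stationarity OK
Primal feasibility (all g_i <= 0): FAILS
Dual feasibility (all lambda_i >= 0): OK
Complementary slackness (lambda_i * g_i(x) = 0 for all i): OK

Verdict: the first failing condition is primal_feasibility -> primal.

primal


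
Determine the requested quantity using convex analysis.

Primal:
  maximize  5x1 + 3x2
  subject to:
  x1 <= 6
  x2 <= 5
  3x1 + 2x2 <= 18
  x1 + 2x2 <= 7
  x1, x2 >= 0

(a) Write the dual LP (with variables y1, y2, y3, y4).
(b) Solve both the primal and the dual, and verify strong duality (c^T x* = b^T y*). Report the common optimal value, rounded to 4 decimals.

The standard primal-dual pair for 'max c^T x s.t. A x <= b, x >= 0' is:
  Dual:  min b^T y  s.t.  A^T y >= c,  y >= 0.

So the dual LP is:
  minimize  6y1 + 5y2 + 18y3 + 7y4
  subject to:
    y1 + 3y3 + y4 >= 5
    y2 + 2y3 + 2y4 >= 3
    y1, y2, y3, y4 >= 0

Solving the primal: x* = (6, 0).
  primal value c^T x* = 30.
Solving the dual: y* = (0.5, 0, 1.5, 0).
  dual value b^T y* = 30.
Strong duality: c^T x* = b^T y*. Confirmed.

30


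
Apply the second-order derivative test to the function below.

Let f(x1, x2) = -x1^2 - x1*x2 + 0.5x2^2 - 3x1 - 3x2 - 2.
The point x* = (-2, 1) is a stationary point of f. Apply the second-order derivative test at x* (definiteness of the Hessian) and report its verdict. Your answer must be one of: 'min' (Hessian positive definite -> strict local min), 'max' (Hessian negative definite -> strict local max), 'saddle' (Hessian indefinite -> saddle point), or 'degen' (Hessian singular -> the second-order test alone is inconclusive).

Compute the Hessian H = grad^2 f:
  H = [[-2, -1], [-1, 1]]
Verify stationarity: grad f(x*) = H x* + g = (0, 0).
Eigenvalues of H: -2.3028, 1.3028.
Eigenvalues have mixed signs, so H is indefinite -> x* is a saddle point.

saddle


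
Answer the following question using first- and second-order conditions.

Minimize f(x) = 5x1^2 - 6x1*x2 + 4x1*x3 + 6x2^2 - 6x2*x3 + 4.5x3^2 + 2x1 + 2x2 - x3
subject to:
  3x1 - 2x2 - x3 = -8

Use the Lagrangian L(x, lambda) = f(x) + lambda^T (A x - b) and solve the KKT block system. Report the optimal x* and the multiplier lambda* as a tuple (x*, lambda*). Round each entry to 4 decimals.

Form the Lagrangian:
  L(x, lambda) = (1/2) x^T Q x + c^T x + lambda^T (A x - b)
Stationarity (grad_x L = 0): Q x + c + A^T lambda = 0.
Primal feasibility: A x = b.

This gives the KKT block system:
  [ Q   A^T ] [ x     ]   [-c ]
  [ A    0  ] [ lambda ] = [ b ]

Solving the linear system:
  x*      = (-1.8281, 0.4276, 1.6606)
  lambda* = (4.0679)
  f(x*)   = 14.0407

x* = (-1.8281, 0.4276, 1.6606), lambda* = (4.0679)


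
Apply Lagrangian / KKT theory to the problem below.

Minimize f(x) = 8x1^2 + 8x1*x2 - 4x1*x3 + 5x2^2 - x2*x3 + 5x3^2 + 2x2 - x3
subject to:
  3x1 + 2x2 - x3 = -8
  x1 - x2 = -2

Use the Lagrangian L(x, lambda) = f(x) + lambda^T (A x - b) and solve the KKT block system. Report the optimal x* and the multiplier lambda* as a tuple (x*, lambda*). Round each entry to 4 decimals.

Form the Lagrangian:
  L(x, lambda) = (1/2) x^T Q x + c^T x + lambda^T (A x - b)
Stationarity (grad_x L = 0): Q x + c + A^T lambda = 0.
Primal feasibility: A x = b.

This gives the KKT block system:
  [ Q   A^T ] [ x     ]   [-c ]
  [ A    0  ] [ lambda ] = [ b ]

Solving the linear system:
  x*      = (-2.3264, -0.3264, 0.3678)
  lambda* = (12.3099, 4.376)
  f(x*)   = 53.1054

x* = (-2.3264, -0.3264, 0.3678), lambda* = (12.3099, 4.376)


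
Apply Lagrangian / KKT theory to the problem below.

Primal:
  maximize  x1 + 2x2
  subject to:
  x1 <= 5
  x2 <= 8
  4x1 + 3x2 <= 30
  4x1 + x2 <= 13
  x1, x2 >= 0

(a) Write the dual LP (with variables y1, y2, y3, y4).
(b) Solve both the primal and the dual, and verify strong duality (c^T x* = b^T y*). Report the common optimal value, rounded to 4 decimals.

The standard primal-dual pair for 'max c^T x s.t. A x <= b, x >= 0' is:
  Dual:  min b^T y  s.t.  A^T y >= c,  y >= 0.

So the dual LP is:
  minimize  5y1 + 8y2 + 30y3 + 13y4
  subject to:
    y1 + 4y3 + 4y4 >= 1
    y2 + 3y3 + y4 >= 2
    y1, y2, y3, y4 >= 0

Solving the primal: x* = (1.25, 8).
  primal value c^T x* = 17.25.
Solving the dual: y* = (0, 1.75, 0, 0.25).
  dual value b^T y* = 17.25.
Strong duality: c^T x* = b^T y*. Confirmed.

17.25


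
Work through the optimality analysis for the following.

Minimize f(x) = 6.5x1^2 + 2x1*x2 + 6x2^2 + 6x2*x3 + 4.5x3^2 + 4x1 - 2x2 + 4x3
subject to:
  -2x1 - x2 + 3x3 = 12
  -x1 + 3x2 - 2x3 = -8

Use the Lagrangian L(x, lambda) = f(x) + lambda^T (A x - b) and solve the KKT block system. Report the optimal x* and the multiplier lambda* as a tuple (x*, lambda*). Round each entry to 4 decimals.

Form the Lagrangian:
  L(x, lambda) = (1/2) x^T Q x + c^T x + lambda^T (A x - b)
Stationarity (grad_x L = 0): Q x + c + A^T lambda = 0.
Primal feasibility: A x = b.

This gives the KKT block system:
  [ Q   A^T ] [ x     ]   [-c ]
  [ A    0  ] [ lambda ] = [ b ]

Solving the linear system:
  x*      = (-1.32, -1.32, 2.68)
  lambda* = (-7.4, -1)
  f(x*)   = 44.44

x* = (-1.32, -1.32, 2.68), lambda* = (-7.4, -1)


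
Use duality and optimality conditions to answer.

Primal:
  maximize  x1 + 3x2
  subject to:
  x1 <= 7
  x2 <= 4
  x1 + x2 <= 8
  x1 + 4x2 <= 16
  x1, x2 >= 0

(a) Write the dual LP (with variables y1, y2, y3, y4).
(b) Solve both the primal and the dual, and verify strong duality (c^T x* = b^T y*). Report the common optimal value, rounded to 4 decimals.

The standard primal-dual pair for 'max c^T x s.t. A x <= b, x >= 0' is:
  Dual:  min b^T y  s.t.  A^T y >= c,  y >= 0.

So the dual LP is:
  minimize  7y1 + 4y2 + 8y3 + 16y4
  subject to:
    y1 + y3 + y4 >= 1
    y2 + y3 + 4y4 >= 3
    y1, y2, y3, y4 >= 0

Solving the primal: x* = (5.3333, 2.6667).
  primal value c^T x* = 13.3333.
Solving the dual: y* = (0, 0, 0.3333, 0.6667).
  dual value b^T y* = 13.3333.
Strong duality: c^T x* = b^T y*. Confirmed.

13.3333


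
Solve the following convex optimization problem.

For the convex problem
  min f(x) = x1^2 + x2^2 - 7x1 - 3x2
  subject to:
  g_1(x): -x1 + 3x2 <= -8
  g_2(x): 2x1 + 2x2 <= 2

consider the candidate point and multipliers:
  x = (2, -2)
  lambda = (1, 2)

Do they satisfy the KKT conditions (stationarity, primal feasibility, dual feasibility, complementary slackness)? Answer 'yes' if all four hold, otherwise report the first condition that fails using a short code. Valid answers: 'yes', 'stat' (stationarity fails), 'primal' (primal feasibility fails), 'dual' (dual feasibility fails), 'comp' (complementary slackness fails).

Gradient of f: grad f(x) = Q x + c = (-3, -7)
Constraint values g_i(x) = a_i^T x - b_i:
  g_1((2, -2)) = 0
  g_2((2, -2)) = -2
Stationarity residual: grad f(x) + sum_i lambda_i a_i = (0, 0)
  -> stationarity OK
Primal feasibility (all g_i <= 0): OK
Dual feasibility (all lambda_i >= 0): OK
Complementary slackness (lambda_i * g_i(x) = 0 for all i): FAILS

Verdict: the first failing condition is complementary_slackness -> comp.

comp


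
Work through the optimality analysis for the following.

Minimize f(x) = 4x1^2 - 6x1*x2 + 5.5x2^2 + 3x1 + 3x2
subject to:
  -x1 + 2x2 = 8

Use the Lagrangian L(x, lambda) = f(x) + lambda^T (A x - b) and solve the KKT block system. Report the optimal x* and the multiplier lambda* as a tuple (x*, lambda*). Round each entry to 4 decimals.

Form the Lagrangian:
  L(x, lambda) = (1/2) x^T Q x + c^T x + lambda^T (A x - b)
Stationarity (grad_x L = 0): Q x + c + A^T lambda = 0.
Primal feasibility: A x = b.

This gives the KKT block system:
  [ Q   A^T ] [ x     ]   [-c ]
  [ A    0  ] [ lambda ] = [ b ]

Solving the linear system:
  x*      = (-0.5263, 3.7368)
  lambda* = (-23.6316)
  f(x*)   = 99.3421

x* = (-0.5263, 3.7368), lambda* = (-23.6316)


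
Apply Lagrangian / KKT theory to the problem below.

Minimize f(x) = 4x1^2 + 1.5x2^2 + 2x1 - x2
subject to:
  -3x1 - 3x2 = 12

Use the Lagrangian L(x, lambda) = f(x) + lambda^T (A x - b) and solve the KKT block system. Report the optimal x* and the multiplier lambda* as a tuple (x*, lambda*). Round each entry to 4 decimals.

Form the Lagrangian:
  L(x, lambda) = (1/2) x^T Q x + c^T x + lambda^T (A x - b)
Stationarity (grad_x L = 0): Q x + c + A^T lambda = 0.
Primal feasibility: A x = b.

This gives the KKT block system:
  [ Q   A^T ] [ x     ]   [-c ]
  [ A    0  ] [ lambda ] = [ b ]

Solving the linear system:
  x*      = (-1.3636, -2.6364)
  lambda* = (-2.9697)
  f(x*)   = 17.7727

x* = (-1.3636, -2.6364), lambda* = (-2.9697)


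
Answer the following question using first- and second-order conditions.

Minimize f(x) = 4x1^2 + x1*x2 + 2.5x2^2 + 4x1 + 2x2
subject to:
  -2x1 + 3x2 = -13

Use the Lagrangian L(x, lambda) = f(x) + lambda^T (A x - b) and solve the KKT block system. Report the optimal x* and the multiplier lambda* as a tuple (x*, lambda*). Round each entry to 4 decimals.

Form the Lagrangian:
  L(x, lambda) = (1/2) x^T Q x + c^T x + lambda^T (A x - b)
Stationarity (grad_x L = 0): Q x + c + A^T lambda = 0.
Primal feasibility: A x = b.

This gives the KKT block system:
  [ Q   A^T ] [ x     ]   [-c ]
  [ A    0  ] [ lambda ] = [ b ]

Solving the linear system:
  x*      = (1.1635, -3.5577)
  lambda* = (4.875)
  f(x*)   = 30.4567

x* = (1.1635, -3.5577), lambda* = (4.875)


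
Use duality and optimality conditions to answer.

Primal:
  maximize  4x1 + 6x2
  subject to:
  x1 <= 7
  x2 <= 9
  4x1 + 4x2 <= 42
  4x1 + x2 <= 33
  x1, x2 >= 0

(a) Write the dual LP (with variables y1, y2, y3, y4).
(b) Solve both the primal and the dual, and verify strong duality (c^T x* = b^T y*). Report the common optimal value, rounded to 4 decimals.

The standard primal-dual pair for 'max c^T x s.t. A x <= b, x >= 0' is:
  Dual:  min b^T y  s.t.  A^T y >= c,  y >= 0.

So the dual LP is:
  minimize  7y1 + 9y2 + 42y3 + 33y4
  subject to:
    y1 + 4y3 + 4y4 >= 4
    y2 + 4y3 + y4 >= 6
    y1, y2, y3, y4 >= 0

Solving the primal: x* = (1.5, 9).
  primal value c^T x* = 60.
Solving the dual: y* = (0, 2, 1, 0).
  dual value b^T y* = 60.
Strong duality: c^T x* = b^T y*. Confirmed.

60


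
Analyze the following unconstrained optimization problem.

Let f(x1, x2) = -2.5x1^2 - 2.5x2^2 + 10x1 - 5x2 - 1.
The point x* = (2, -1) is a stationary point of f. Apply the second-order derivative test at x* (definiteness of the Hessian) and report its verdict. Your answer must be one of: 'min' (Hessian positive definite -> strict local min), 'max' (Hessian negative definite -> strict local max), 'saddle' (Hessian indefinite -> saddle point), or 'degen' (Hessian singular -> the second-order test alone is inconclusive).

Compute the Hessian H = grad^2 f:
  H = [[-5, 0], [0, -5]]
Verify stationarity: grad f(x*) = H x* + g = (0, 0).
Eigenvalues of H: -5, -5.
Both eigenvalues < 0, so H is negative definite -> x* is a strict local max.

max


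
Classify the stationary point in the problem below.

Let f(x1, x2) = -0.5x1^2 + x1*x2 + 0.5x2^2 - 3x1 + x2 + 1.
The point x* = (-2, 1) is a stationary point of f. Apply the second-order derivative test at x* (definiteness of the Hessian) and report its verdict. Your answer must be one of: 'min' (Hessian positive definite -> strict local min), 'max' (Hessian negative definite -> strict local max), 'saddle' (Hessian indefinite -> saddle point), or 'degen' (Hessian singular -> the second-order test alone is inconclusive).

Compute the Hessian H = grad^2 f:
  H = [[-1, 1], [1, 1]]
Verify stationarity: grad f(x*) = H x* + g = (0, 0).
Eigenvalues of H: -1.4142, 1.4142.
Eigenvalues have mixed signs, so H is indefinite -> x* is a saddle point.

saddle


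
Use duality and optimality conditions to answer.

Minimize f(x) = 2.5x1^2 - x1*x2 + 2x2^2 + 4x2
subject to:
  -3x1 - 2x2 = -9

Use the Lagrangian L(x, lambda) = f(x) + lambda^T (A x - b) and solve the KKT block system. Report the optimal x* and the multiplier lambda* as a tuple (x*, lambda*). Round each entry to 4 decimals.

Form the Lagrangian:
  L(x, lambda) = (1/2) x^T Q x + c^T x + lambda^T (A x - b)
Stationarity (grad_x L = 0): Q x + c + A^T lambda = 0.
Primal feasibility: A x = b.

This gives the KKT block system:
  [ Q   A^T ] [ x     ]   [-c ]
  [ A    0  ] [ lambda ] = [ b ]

Solving the linear system:
  x*      = (2.2059, 1.1912)
  lambda* = (3.2794)
  f(x*)   = 17.1397

x* = (2.2059, 1.1912), lambda* = (3.2794)


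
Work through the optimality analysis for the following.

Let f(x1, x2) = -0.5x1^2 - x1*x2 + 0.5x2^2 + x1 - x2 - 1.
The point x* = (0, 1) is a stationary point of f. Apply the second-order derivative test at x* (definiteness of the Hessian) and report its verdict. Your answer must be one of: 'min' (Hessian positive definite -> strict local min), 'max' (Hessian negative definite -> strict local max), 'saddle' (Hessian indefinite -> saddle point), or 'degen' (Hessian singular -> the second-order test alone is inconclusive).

Compute the Hessian H = grad^2 f:
  H = [[-1, -1], [-1, 1]]
Verify stationarity: grad f(x*) = H x* + g = (0, 0).
Eigenvalues of H: -1.4142, 1.4142.
Eigenvalues have mixed signs, so H is indefinite -> x* is a saddle point.

saddle


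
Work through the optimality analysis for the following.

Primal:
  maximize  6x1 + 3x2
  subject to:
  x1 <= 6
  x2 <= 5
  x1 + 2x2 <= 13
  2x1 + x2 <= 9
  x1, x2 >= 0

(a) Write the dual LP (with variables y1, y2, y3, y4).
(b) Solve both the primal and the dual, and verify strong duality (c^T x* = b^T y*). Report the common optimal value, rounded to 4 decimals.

The standard primal-dual pair for 'max c^T x s.t. A x <= b, x >= 0' is:
  Dual:  min b^T y  s.t.  A^T y >= c,  y >= 0.

So the dual LP is:
  minimize  6y1 + 5y2 + 13y3 + 9y4
  subject to:
    y1 + y3 + 2y4 >= 6
    y2 + 2y3 + y4 >= 3
    y1, y2, y3, y4 >= 0

Solving the primal: x* = (4.5, 0).
  primal value c^T x* = 27.
Solving the dual: y* = (0, 0, 0, 3).
  dual value b^T y* = 27.
Strong duality: c^T x* = b^T y*. Confirmed.

27


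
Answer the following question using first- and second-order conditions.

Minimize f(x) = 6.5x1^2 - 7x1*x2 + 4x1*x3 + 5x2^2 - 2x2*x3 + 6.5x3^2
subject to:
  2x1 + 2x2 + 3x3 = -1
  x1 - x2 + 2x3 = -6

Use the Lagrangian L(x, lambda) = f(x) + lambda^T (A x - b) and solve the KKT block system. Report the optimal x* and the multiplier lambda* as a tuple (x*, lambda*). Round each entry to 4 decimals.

Form the Lagrangian:
  L(x, lambda) = (1/2) x^T Q x + c^T x + lambda^T (A x - b)
Stationarity (grad_x L = 0): Q x + c + A^T lambda = 0.
Primal feasibility: A x = b.

This gives the KKT block system:
  [ Q   A^T ] [ x     ]   [-c ]
  [ A    0  ] [ lambda ] = [ b ]

Solving the linear system:
  x*      = (0.7433, 2.1795, -2.2819)
  lambda* = (-1.6087, 17.9383)
  f(x*)   = 53.0105

x* = (0.7433, 2.1795, -2.2819), lambda* = (-1.6087, 17.9383)


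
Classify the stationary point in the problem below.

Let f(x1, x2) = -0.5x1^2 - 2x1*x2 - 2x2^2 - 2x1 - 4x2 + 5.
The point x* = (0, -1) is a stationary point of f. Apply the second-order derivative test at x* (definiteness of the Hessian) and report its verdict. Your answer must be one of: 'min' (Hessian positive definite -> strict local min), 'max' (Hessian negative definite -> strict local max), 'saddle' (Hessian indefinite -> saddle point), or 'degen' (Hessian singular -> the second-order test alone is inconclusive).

Compute the Hessian H = grad^2 f:
  H = [[-1, -2], [-2, -4]]
Verify stationarity: grad f(x*) = H x* + g = (0, 0).
Eigenvalues of H: -5, 0.
H has a zero eigenvalue (singular; negative semidefinite but not definite), so H is neither positive definite, negative definite, nor indefinite. The second-order test alone is inconclusive -> degen.
(Indeed, f is constant along the null direction of H through x*, so x* is not a strict local extremum.)

degen


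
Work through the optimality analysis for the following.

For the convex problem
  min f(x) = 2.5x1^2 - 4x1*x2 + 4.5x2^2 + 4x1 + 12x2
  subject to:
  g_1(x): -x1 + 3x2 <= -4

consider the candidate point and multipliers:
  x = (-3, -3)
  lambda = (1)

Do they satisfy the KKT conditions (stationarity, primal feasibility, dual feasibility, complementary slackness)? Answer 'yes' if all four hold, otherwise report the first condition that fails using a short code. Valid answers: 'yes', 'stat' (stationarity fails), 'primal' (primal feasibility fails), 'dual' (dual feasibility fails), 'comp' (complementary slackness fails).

Gradient of f: grad f(x) = Q x + c = (1, -3)
Constraint values g_i(x) = a_i^T x - b_i:
  g_1((-3, -3)) = -2
Stationarity residual: grad f(x) + sum_i lambda_i a_i = (0, 0)
  -> stationarity OK
Primal feasibility (all g_i <= 0): OK
Dual feasibility (all lambda_i >= 0): OK
Complementary slackness (lambda_i * g_i(x) = 0 for all i): FAILS

Verdict: the first failing condition is complementary_slackness -> comp.

comp


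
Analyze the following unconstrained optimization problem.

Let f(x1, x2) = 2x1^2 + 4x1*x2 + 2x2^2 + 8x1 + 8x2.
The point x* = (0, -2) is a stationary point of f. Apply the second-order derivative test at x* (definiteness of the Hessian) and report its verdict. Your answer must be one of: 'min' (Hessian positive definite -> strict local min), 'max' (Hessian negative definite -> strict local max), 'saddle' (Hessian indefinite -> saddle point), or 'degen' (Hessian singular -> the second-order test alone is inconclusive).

Compute the Hessian H = grad^2 f:
  H = [[4, 4], [4, 4]]
Verify stationarity: grad f(x*) = H x* + g = (0, 0).
Eigenvalues of H: 0, 8.
H has a zero eigenvalue (singular; positive semidefinite but not definite), so H is neither positive definite, negative definite, nor indefinite. The second-order test alone is inconclusive -> degen.
(Indeed, f is constant along the null direction of H through x*, so x* is not a strict local extremum.)

degen


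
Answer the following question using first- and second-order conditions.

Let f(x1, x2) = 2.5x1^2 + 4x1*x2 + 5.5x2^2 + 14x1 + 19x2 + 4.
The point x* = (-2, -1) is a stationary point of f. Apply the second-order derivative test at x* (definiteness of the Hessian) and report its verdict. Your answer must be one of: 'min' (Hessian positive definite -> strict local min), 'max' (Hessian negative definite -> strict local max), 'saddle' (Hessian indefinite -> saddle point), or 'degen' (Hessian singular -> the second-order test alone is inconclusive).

Compute the Hessian H = grad^2 f:
  H = [[5, 4], [4, 11]]
Verify stationarity: grad f(x*) = H x* + g = (0, 0).
Eigenvalues of H: 3, 13.
Both eigenvalues > 0, so H is positive definite -> x* is a strict local min.

min


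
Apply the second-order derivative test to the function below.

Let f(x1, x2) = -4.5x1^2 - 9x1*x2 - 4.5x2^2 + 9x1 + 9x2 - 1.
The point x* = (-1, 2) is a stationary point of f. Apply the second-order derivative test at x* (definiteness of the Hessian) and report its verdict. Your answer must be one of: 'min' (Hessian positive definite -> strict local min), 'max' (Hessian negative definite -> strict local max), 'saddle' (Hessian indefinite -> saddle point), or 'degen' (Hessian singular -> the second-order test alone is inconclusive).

Compute the Hessian H = grad^2 f:
  H = [[-9, -9], [-9, -9]]
Verify stationarity: grad f(x*) = H x* + g = (0, 0).
Eigenvalues of H: -18, 0.
H has a zero eigenvalue (singular; negative semidefinite but not definite), so H is neither positive definite, negative definite, nor indefinite. The second-order test alone is inconclusive -> degen.
(Indeed, f is constant along the null direction of H through x*, so x* is not a strict local extremum.)

degen


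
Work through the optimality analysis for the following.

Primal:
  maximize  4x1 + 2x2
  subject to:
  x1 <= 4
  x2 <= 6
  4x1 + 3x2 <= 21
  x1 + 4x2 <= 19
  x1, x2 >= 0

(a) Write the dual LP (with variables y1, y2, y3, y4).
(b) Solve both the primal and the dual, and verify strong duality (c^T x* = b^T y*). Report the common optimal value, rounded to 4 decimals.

The standard primal-dual pair for 'max c^T x s.t. A x <= b, x >= 0' is:
  Dual:  min b^T y  s.t.  A^T y >= c,  y >= 0.

So the dual LP is:
  minimize  4y1 + 6y2 + 21y3 + 19y4
  subject to:
    y1 + 4y3 + y4 >= 4
    y2 + 3y3 + 4y4 >= 2
    y1, y2, y3, y4 >= 0

Solving the primal: x* = (4, 1.6667).
  primal value c^T x* = 19.3333.
Solving the dual: y* = (1.3333, 0, 0.6667, 0).
  dual value b^T y* = 19.3333.
Strong duality: c^T x* = b^T y*. Confirmed.

19.3333


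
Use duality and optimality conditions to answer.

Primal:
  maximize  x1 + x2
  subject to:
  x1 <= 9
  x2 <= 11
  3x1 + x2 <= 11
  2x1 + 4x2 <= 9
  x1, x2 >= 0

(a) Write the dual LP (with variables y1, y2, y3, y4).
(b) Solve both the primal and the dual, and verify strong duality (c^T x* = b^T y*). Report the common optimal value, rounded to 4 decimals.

The standard primal-dual pair for 'max c^T x s.t. A x <= b, x >= 0' is:
  Dual:  min b^T y  s.t.  A^T y >= c,  y >= 0.

So the dual LP is:
  minimize  9y1 + 11y2 + 11y3 + 9y4
  subject to:
    y1 + 3y3 + 2y4 >= 1
    y2 + y3 + 4y4 >= 1
    y1, y2, y3, y4 >= 0

Solving the primal: x* = (3.5, 0.5).
  primal value c^T x* = 4.
Solving the dual: y* = (0, 0, 0.2, 0.2).
  dual value b^T y* = 4.
Strong duality: c^T x* = b^T y*. Confirmed.

4


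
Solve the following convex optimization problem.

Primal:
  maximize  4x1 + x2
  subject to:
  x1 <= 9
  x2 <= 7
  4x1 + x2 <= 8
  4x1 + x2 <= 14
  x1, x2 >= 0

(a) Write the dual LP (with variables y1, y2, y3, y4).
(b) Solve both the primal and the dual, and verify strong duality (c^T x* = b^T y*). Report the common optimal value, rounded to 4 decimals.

The standard primal-dual pair for 'max c^T x s.t. A x <= b, x >= 0' is:
  Dual:  min b^T y  s.t.  A^T y >= c,  y >= 0.

So the dual LP is:
  minimize  9y1 + 7y2 + 8y3 + 14y4
  subject to:
    y1 + 4y3 + 4y4 >= 4
    y2 + y3 + y4 >= 1
    y1, y2, y3, y4 >= 0

Solving the primal: x* = (2, 0).
  primal value c^T x* = 8.
Solving the dual: y* = (0, 0, 1, 0).
  dual value b^T y* = 8.
Strong duality: c^T x* = b^T y*. Confirmed.

8


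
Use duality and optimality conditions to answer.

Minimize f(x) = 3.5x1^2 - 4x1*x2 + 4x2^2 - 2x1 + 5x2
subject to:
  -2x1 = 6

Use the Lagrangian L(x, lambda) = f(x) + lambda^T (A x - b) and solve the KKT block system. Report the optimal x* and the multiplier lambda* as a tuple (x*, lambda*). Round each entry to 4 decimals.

Form the Lagrangian:
  L(x, lambda) = (1/2) x^T Q x + c^T x + lambda^T (A x - b)
Stationarity (grad_x L = 0): Q x + c + A^T lambda = 0.
Primal feasibility: A x = b.

This gives the KKT block system:
  [ Q   A^T ] [ x     ]   [-c ]
  [ A    0  ] [ lambda ] = [ b ]

Solving the linear system:
  x*      = (-3, -2.125)
  lambda* = (-7.25)
  f(x*)   = 19.4375

x* = (-3, -2.125), lambda* = (-7.25)


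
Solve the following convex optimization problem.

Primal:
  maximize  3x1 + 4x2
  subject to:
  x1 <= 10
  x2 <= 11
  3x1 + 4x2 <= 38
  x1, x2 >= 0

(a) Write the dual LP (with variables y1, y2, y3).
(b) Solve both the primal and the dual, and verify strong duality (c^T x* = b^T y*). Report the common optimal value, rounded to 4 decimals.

The standard primal-dual pair for 'max c^T x s.t. A x <= b, x >= 0' is:
  Dual:  min b^T y  s.t.  A^T y >= c,  y >= 0.

So the dual LP is:
  minimize  10y1 + 11y2 + 38y3
  subject to:
    y1 + 3y3 >= 3
    y2 + 4y3 >= 4
    y1, y2, y3 >= 0

Solving the primal: x* = (0, 9.5).
  primal value c^T x* = 38.
Solving the dual: y* = (0, 0, 1).
  dual value b^T y* = 38.
Strong duality: c^T x* = b^T y*. Confirmed.

38


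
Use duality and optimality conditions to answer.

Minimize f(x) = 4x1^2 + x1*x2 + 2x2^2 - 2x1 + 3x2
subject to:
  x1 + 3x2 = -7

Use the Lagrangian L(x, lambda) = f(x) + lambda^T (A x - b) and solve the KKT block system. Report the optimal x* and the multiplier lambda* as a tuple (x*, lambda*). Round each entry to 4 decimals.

Form the Lagrangian:
  L(x, lambda) = (1/2) x^T Q x + c^T x + lambda^T (A x - b)
Stationarity (grad_x L = 0): Q x + c + A^T lambda = 0.
Primal feasibility: A x = b.

This gives the KKT block system:
  [ Q   A^T ] [ x     ]   [-c ]
  [ A    0  ] [ lambda ] = [ b ]

Solving the linear system:
  x*      = (0.2857, -2.4286)
  lambda* = (2.1429)
  f(x*)   = 3.5714

x* = (0.2857, -2.4286), lambda* = (2.1429)


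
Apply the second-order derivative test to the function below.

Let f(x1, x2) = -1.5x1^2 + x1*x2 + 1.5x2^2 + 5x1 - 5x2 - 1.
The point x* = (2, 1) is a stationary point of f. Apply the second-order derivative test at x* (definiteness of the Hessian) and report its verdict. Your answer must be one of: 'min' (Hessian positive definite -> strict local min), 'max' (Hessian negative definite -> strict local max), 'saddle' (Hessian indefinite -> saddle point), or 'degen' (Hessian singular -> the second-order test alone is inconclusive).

Compute the Hessian H = grad^2 f:
  H = [[-3, 1], [1, 3]]
Verify stationarity: grad f(x*) = H x* + g = (0, 0).
Eigenvalues of H: -3.1623, 3.1623.
Eigenvalues have mixed signs, so H is indefinite -> x* is a saddle point.

saddle


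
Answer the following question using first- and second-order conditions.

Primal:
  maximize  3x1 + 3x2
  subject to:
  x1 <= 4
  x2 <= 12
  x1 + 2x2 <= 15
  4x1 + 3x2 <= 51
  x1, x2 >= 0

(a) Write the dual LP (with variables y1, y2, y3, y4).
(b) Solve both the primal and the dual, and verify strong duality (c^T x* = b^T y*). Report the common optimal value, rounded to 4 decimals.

The standard primal-dual pair for 'max c^T x s.t. A x <= b, x >= 0' is:
  Dual:  min b^T y  s.t.  A^T y >= c,  y >= 0.

So the dual LP is:
  minimize  4y1 + 12y2 + 15y3 + 51y4
  subject to:
    y1 + y3 + 4y4 >= 3
    y2 + 2y3 + 3y4 >= 3
    y1, y2, y3, y4 >= 0

Solving the primal: x* = (4, 5.5).
  primal value c^T x* = 28.5.
Solving the dual: y* = (1.5, 0, 1.5, 0).
  dual value b^T y* = 28.5.
Strong duality: c^T x* = b^T y*. Confirmed.

28.5


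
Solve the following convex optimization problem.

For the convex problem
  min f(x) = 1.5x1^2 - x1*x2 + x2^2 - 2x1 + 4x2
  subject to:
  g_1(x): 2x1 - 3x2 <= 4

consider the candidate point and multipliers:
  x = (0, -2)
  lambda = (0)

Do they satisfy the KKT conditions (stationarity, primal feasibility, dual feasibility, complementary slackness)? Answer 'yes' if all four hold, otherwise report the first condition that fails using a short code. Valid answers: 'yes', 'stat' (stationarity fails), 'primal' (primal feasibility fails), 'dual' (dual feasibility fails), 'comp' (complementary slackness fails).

Gradient of f: grad f(x) = Q x + c = (0, 0)
Constraint values g_i(x) = a_i^T x - b_i:
  g_1((0, -2)) = 2
Stationarity residual: grad f(x) + sum_i lambda_i a_i = (0, 0)
  -> stationarity OK
Primal feasibility (all g_i <= 0): FAILS
Dual feasibility (all lambda_i >= 0): OK
Complementary slackness (lambda_i * g_i(x) = 0 for all i): OK

Verdict: the first failing condition is primal_feasibility -> primal.

primal


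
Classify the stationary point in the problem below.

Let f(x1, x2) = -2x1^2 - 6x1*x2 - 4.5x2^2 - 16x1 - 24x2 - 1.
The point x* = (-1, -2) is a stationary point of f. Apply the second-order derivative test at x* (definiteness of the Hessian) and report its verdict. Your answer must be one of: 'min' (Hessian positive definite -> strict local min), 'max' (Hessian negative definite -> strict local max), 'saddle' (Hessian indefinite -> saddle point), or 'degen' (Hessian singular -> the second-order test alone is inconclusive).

Compute the Hessian H = grad^2 f:
  H = [[-4, -6], [-6, -9]]
Verify stationarity: grad f(x*) = H x* + g = (0, 0).
Eigenvalues of H: -13, 0.
H has a zero eigenvalue (singular; negative semidefinite but not definite), so H is neither positive definite, negative definite, nor indefinite. The second-order test alone is inconclusive -> degen.
(Indeed, f is constant along the null direction of H through x*, so x* is not a strict local extremum.)

degen


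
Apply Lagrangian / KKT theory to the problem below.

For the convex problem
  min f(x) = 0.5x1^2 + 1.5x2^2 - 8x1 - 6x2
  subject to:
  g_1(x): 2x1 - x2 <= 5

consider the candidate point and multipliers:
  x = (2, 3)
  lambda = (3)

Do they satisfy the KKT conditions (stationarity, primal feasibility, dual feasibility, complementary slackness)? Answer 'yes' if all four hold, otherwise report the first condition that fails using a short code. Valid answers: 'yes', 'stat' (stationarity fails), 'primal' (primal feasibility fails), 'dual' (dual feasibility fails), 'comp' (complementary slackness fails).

Gradient of f: grad f(x) = Q x + c = (-6, 3)
Constraint values g_i(x) = a_i^T x - b_i:
  g_1((2, 3)) = -4
Stationarity residual: grad f(x) + sum_i lambda_i a_i = (0, 0)
  -> stationarity OK
Primal feasibility (all g_i <= 0): OK
Dual feasibility (all lambda_i >= 0): OK
Complementary slackness (lambda_i * g_i(x) = 0 for all i): FAILS

Verdict: the first failing condition is complementary_slackness -> comp.

comp


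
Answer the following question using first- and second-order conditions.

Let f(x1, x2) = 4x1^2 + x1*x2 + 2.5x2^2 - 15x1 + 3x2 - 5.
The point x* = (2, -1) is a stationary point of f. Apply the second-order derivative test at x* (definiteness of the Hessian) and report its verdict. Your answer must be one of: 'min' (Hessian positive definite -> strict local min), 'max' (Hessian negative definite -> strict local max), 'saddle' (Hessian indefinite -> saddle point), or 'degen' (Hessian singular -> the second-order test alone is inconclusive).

Compute the Hessian H = grad^2 f:
  H = [[8, 1], [1, 5]]
Verify stationarity: grad f(x*) = H x* + g = (0, 0).
Eigenvalues of H: 4.6972, 8.3028.
Both eigenvalues > 0, so H is positive definite -> x* is a strict local min.

min


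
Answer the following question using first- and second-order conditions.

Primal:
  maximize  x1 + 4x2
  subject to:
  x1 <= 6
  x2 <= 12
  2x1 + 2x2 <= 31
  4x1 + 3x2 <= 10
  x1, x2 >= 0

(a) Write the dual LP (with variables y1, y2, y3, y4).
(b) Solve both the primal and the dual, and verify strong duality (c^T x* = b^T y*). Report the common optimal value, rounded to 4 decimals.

The standard primal-dual pair for 'max c^T x s.t. A x <= b, x >= 0' is:
  Dual:  min b^T y  s.t.  A^T y >= c,  y >= 0.

So the dual LP is:
  minimize  6y1 + 12y2 + 31y3 + 10y4
  subject to:
    y1 + 2y3 + 4y4 >= 1
    y2 + 2y3 + 3y4 >= 4
    y1, y2, y3, y4 >= 0

Solving the primal: x* = (0, 3.3333).
  primal value c^T x* = 13.3333.
Solving the dual: y* = (0, 0, 0, 1.3333).
  dual value b^T y* = 13.3333.
Strong duality: c^T x* = b^T y*. Confirmed.

13.3333


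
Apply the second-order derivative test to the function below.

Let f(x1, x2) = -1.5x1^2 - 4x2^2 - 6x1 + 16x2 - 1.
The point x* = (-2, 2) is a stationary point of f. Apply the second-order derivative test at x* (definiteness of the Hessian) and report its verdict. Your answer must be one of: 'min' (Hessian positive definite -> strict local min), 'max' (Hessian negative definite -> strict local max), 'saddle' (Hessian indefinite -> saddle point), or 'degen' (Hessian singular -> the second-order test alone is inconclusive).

Compute the Hessian H = grad^2 f:
  H = [[-3, 0], [0, -8]]
Verify stationarity: grad f(x*) = H x* + g = (0, 0).
Eigenvalues of H: -8, -3.
Both eigenvalues < 0, so H is negative definite -> x* is a strict local max.

max


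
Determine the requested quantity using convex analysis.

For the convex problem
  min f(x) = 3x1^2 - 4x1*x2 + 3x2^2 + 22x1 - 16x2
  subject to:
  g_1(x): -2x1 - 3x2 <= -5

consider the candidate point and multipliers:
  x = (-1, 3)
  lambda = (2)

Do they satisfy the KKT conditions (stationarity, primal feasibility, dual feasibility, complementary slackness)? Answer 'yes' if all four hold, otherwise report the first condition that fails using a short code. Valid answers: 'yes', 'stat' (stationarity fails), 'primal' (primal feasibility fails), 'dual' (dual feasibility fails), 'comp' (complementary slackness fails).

Gradient of f: grad f(x) = Q x + c = (4, 6)
Constraint values g_i(x) = a_i^T x - b_i:
  g_1((-1, 3)) = -2
Stationarity residual: grad f(x) + sum_i lambda_i a_i = (0, 0)
  -> stationarity OK
Primal feasibility (all g_i <= 0): OK
Dual feasibility (all lambda_i >= 0): OK
Complementary slackness (lambda_i * g_i(x) = 0 for all i): FAILS

Verdict: the first failing condition is complementary_slackness -> comp.

comp


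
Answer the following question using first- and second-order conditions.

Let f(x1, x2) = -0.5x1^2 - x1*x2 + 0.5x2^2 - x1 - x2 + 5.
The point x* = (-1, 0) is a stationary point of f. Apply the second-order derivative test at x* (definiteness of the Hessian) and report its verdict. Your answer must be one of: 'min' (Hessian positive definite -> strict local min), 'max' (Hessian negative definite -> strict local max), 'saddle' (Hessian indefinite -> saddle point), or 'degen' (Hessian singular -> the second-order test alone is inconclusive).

Compute the Hessian H = grad^2 f:
  H = [[-1, -1], [-1, 1]]
Verify stationarity: grad f(x*) = H x* + g = (0, 0).
Eigenvalues of H: -1.4142, 1.4142.
Eigenvalues have mixed signs, so H is indefinite -> x* is a saddle point.

saddle


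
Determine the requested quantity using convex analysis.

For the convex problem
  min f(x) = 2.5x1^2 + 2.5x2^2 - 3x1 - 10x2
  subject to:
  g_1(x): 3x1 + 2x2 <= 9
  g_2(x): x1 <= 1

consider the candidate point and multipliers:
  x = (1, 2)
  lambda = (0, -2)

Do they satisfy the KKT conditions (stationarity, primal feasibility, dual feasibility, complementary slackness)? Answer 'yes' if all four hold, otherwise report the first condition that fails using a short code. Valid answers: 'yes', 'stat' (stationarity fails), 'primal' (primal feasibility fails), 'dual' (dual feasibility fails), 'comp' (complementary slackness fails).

Gradient of f: grad f(x) = Q x + c = (2, 0)
Constraint values g_i(x) = a_i^T x - b_i:
  g_1((1, 2)) = -2
  g_2((1, 2)) = 0
Stationarity residual: grad f(x) + sum_i lambda_i a_i = (0, 0)
  -> stationarity OK
Primal feasibility (all g_i <= 0): OK
Dual feasibility (all lambda_i >= 0): FAILS
Complementary slackness (lambda_i * g_i(x) = 0 for all i): OK

Verdict: the first failing condition is dual_feasibility -> dual.

dual


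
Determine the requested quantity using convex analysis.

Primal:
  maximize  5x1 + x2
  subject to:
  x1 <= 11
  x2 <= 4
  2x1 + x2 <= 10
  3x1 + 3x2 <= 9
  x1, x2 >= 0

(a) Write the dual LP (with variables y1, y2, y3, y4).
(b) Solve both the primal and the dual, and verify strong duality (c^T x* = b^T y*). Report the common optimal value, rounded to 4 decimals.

The standard primal-dual pair for 'max c^T x s.t. A x <= b, x >= 0' is:
  Dual:  min b^T y  s.t.  A^T y >= c,  y >= 0.

So the dual LP is:
  minimize  11y1 + 4y2 + 10y3 + 9y4
  subject to:
    y1 + 2y3 + 3y4 >= 5
    y2 + y3 + 3y4 >= 1
    y1, y2, y3, y4 >= 0

Solving the primal: x* = (3, 0).
  primal value c^T x* = 15.
Solving the dual: y* = (0, 0, 0, 1.6667).
  dual value b^T y* = 15.
Strong duality: c^T x* = b^T y*. Confirmed.

15


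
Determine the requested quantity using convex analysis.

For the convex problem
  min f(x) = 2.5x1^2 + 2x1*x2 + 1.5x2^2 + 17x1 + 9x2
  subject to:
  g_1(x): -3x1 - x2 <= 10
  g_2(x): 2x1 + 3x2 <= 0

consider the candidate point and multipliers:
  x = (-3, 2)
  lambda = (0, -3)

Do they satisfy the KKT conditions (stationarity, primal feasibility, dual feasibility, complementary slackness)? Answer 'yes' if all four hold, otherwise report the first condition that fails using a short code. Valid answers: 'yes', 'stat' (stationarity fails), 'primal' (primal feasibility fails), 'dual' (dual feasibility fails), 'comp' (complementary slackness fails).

Gradient of f: grad f(x) = Q x + c = (6, 9)
Constraint values g_i(x) = a_i^T x - b_i:
  g_1((-3, 2)) = -3
  g_2((-3, 2)) = 0
Stationarity residual: grad f(x) + sum_i lambda_i a_i = (0, 0)
  -> stationarity OK
Primal feasibility (all g_i <= 0): OK
Dual feasibility (all lambda_i >= 0): FAILS
Complementary slackness (lambda_i * g_i(x) = 0 for all i): OK

Verdict: the first failing condition is dual_feasibility -> dual.

dual


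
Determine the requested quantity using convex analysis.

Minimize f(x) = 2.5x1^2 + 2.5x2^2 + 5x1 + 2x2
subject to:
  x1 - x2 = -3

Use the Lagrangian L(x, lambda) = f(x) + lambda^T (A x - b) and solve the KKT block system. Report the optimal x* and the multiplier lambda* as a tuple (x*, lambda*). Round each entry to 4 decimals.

Form the Lagrangian:
  L(x, lambda) = (1/2) x^T Q x + c^T x + lambda^T (A x - b)
Stationarity (grad_x L = 0): Q x + c + A^T lambda = 0.
Primal feasibility: A x = b.

This gives the KKT block system:
  [ Q   A^T ] [ x     ]   [-c ]
  [ A    0  ] [ lambda ] = [ b ]

Solving the linear system:
  x*      = (-2.2, 0.8)
  lambda* = (6)
  f(x*)   = 4.3

x* = (-2.2, 0.8), lambda* = (6)
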